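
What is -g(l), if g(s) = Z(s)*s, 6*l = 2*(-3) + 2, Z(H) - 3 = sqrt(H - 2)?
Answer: 2 + 4*I*sqrt(6)/9 ≈ 2.0 + 1.0887*I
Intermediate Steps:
Z(H) = 3 + sqrt(-2 + H) (Z(H) = 3 + sqrt(H - 2) = 3 + sqrt(-2 + H))
l = -2/3 (l = (2*(-3) + 2)/6 = (-6 + 2)/6 = (1/6)*(-4) = -2/3 ≈ -0.66667)
g(s) = s*(3 + sqrt(-2 + s)) (g(s) = (3 + sqrt(-2 + s))*s = s*(3 + sqrt(-2 + s)))
-g(l) = -(-2)*(3 + sqrt(-2 - 2/3))/3 = -(-2)*(3 + sqrt(-8/3))/3 = -(-2)*(3 + 2*I*sqrt(6)/3)/3 = -(-2 - 4*I*sqrt(6)/9) = 2 + 4*I*sqrt(6)/9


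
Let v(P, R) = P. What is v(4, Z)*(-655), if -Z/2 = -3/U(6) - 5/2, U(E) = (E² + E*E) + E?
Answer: -2620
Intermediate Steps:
U(E) = E + 2*E² (U(E) = (E² + E²) + E = 2*E² + E = E + 2*E²)
Z = 66/13 (Z = -2*(-3*1/(6*(1 + 2*6)) - 5/2) = -2*(-3*1/(6*(1 + 12)) - 5*½) = -2*(-3/(6*13) - 5/2) = -2*(-3/78 - 5/2) = -2*(-3*1/78 - 5/2) = -2*(-1/26 - 5/2) = -2*(-33/13) = 66/13 ≈ 5.0769)
v(4, Z)*(-655) = 4*(-655) = -2620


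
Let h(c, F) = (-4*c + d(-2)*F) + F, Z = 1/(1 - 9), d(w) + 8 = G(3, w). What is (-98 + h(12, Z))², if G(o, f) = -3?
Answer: 335241/16 ≈ 20953.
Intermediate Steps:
d(w) = -11 (d(w) = -8 - 3 = -11)
Z = -⅛ (Z = 1/(-8) = -⅛ ≈ -0.12500)
h(c, F) = -10*F - 4*c (h(c, F) = (-4*c - 11*F) + F = (-11*F - 4*c) + F = -10*F - 4*c)
(-98 + h(12, Z))² = (-98 + (-10*(-⅛) - 4*12))² = (-98 + (5/4 - 48))² = (-98 - 187/4)² = (-579/4)² = 335241/16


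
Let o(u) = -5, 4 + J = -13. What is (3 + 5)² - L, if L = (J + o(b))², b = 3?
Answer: -420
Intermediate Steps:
J = -17 (J = -4 - 13 = -17)
L = 484 (L = (-17 - 5)² = (-22)² = 484)
(3 + 5)² - L = (3 + 5)² - 1*484 = 8² - 484 = 64 - 484 = -420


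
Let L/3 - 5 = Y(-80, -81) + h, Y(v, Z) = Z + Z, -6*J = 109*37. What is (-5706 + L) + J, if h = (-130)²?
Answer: 263105/6 ≈ 43851.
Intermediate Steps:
J = -4033/6 (J = -109*37/6 = -⅙*4033 = -4033/6 ≈ -672.17)
Y(v, Z) = 2*Z
h = 16900
L = 50229 (L = 15 + 3*(2*(-81) + 16900) = 15 + 3*(-162 + 16900) = 15 + 3*16738 = 15 + 50214 = 50229)
(-5706 + L) + J = (-5706 + 50229) - 4033/6 = 44523 - 4033/6 = 263105/6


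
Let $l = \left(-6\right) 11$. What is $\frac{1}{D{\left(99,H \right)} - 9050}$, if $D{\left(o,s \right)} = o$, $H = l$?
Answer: $- \frac{1}{8951} \approx -0.00011172$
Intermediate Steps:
$l = -66$
$H = -66$
$\frac{1}{D{\left(99,H \right)} - 9050} = \frac{1}{99 - 9050} = \frac{1}{-8951} = - \frac{1}{8951}$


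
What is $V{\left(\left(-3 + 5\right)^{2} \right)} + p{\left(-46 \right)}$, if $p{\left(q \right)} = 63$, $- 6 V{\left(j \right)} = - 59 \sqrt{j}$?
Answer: $\frac{248}{3} \approx 82.667$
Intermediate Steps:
$V{\left(j \right)} = \frac{59 \sqrt{j}}{6}$ ($V{\left(j \right)} = - \frac{\left(-59\right) \sqrt{j}}{6} = \frac{59 \sqrt{j}}{6}$)
$V{\left(\left(-3 + 5\right)^{2} \right)} + p{\left(-46 \right)} = \frac{59 \sqrt{\left(-3 + 5\right)^{2}}}{6} + 63 = \frac{59 \sqrt{2^{2}}}{6} + 63 = \frac{59 \sqrt{4}}{6} + 63 = \frac{59}{6} \cdot 2 + 63 = \frac{59}{3} + 63 = \frac{248}{3}$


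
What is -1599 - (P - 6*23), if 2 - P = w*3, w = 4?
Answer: -1451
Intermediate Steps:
P = -10 (P = 2 - 4*3 = 2 - 1*12 = 2 - 12 = -10)
-1599 - (P - 6*23) = -1599 - (-10 - 6*23) = -1599 - (-10 - 138) = -1599 - 1*(-148) = -1599 + 148 = -1451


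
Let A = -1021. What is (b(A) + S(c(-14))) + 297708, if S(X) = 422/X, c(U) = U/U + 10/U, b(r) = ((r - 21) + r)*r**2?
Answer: -2150256598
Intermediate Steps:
b(r) = r**2*(-21 + 2*r) (b(r) = ((-21 + r) + r)*r**2 = (-21 + 2*r)*r**2 = r**2*(-21 + 2*r))
c(U) = 1 + 10/U
(b(A) + S(c(-14))) + 297708 = ((-1021)**2*(-21 + 2*(-1021)) + 422/(((10 - 14)/(-14)))) + 297708 = (1042441*(-21 - 2042) + 422/((-1/14*(-4)))) + 297708 = (1042441*(-2063) + 422/(2/7)) + 297708 = (-2150555783 + 422*(7/2)) + 297708 = (-2150555783 + 1477) + 297708 = -2150554306 + 297708 = -2150256598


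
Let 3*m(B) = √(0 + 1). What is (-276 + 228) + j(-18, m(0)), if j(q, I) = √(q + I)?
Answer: -48 + I*√159/3 ≈ -48.0 + 4.2032*I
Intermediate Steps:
m(B) = ⅓ (m(B) = √(0 + 1)/3 = √1/3 = (⅓)*1 = ⅓)
j(q, I) = √(I + q)
(-276 + 228) + j(-18, m(0)) = (-276 + 228) + √(⅓ - 18) = -48 + √(-53/3) = -48 + I*√159/3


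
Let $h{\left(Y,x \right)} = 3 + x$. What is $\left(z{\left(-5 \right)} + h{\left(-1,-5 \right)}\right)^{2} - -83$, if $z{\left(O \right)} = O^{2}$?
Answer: $612$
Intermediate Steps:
$\left(z{\left(-5 \right)} + h{\left(-1,-5 \right)}\right)^{2} - -83 = \left(\left(-5\right)^{2} + \left(3 - 5\right)\right)^{2} - -83 = \left(25 - 2\right)^{2} + 83 = 23^{2} + 83 = 529 + 83 = 612$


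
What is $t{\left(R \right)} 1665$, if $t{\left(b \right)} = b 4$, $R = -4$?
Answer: $-26640$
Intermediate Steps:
$t{\left(b \right)} = 4 b$
$t{\left(R \right)} 1665 = 4 \left(-4\right) 1665 = \left(-16\right) 1665 = -26640$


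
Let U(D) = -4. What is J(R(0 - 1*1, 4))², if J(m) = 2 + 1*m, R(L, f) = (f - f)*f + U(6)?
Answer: 4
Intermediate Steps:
R(L, f) = -4 (R(L, f) = (f - f)*f - 4 = 0*f - 4 = 0 - 4 = -4)
J(m) = 2 + m
J(R(0 - 1*1, 4))² = (2 - 4)² = (-2)² = 4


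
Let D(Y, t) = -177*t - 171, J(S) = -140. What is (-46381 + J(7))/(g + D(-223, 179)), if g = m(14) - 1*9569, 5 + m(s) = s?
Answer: 46521/41414 ≈ 1.1233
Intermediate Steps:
m(s) = -5 + s
D(Y, t) = -171 - 177*t
g = -9560 (g = (-5 + 14) - 1*9569 = 9 - 9569 = -9560)
(-46381 + J(7))/(g + D(-223, 179)) = (-46381 - 140)/(-9560 + (-171 - 177*179)) = -46521/(-9560 + (-171 - 31683)) = -46521/(-9560 - 31854) = -46521/(-41414) = -46521*(-1/41414) = 46521/41414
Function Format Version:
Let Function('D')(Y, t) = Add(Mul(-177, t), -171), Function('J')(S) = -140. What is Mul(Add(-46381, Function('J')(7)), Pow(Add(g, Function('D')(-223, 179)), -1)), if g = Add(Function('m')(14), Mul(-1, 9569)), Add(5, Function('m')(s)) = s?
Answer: Rational(46521, 41414) ≈ 1.1233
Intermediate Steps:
Function('m')(s) = Add(-5, s)
Function('D')(Y, t) = Add(-171, Mul(-177, t))
g = -9560 (g = Add(Add(-5, 14), Mul(-1, 9569)) = Add(9, -9569) = -9560)
Mul(Add(-46381, Function('J')(7)), Pow(Add(g, Function('D')(-223, 179)), -1)) = Mul(Add(-46381, -140), Pow(Add(-9560, Add(-171, Mul(-177, 179))), -1)) = Mul(-46521, Pow(Add(-9560, Add(-171, -31683)), -1)) = Mul(-46521, Pow(Add(-9560, -31854), -1)) = Mul(-46521, Pow(-41414, -1)) = Mul(-46521, Rational(-1, 41414)) = Rational(46521, 41414)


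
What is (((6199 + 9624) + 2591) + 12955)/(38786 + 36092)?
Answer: 31369/74878 ≈ 0.41893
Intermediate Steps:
(((6199 + 9624) + 2591) + 12955)/(38786 + 36092) = ((15823 + 2591) + 12955)/74878 = (18414 + 12955)*(1/74878) = 31369*(1/74878) = 31369/74878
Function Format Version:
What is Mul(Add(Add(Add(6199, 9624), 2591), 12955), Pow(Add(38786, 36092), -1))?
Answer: Rational(31369, 74878) ≈ 0.41893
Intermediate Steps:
Mul(Add(Add(Add(6199, 9624), 2591), 12955), Pow(Add(38786, 36092), -1)) = Mul(Add(Add(15823, 2591), 12955), Pow(74878, -1)) = Mul(Add(18414, 12955), Rational(1, 74878)) = Mul(31369, Rational(1, 74878)) = Rational(31369, 74878)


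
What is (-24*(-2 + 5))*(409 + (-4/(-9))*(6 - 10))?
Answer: -29320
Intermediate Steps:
(-24*(-2 + 5))*(409 + (-4/(-9))*(6 - 10)) = (-24*3)*(409 - 4*(-⅑)*(-4)) = (-6*12)*(409 + (4/9)*(-4)) = -72*(409 - 16/9) = -72*3665/9 = -29320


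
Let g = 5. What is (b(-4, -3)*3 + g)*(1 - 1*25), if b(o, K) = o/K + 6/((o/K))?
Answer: -540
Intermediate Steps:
b(o, K) = o/K + 6*K/o (b(o, K) = o/K + 6*(K/o) = o/K + 6*K/o)
(b(-4, -3)*3 + g)*(1 - 1*25) = ((-4/(-3) + 6*(-3)/(-4))*3 + 5)*(1 - 1*25) = ((-4*(-1/3) + 6*(-3)*(-1/4))*3 + 5)*(1 - 25) = ((4/3 + 9/2)*3 + 5)*(-24) = ((35/6)*3 + 5)*(-24) = (35/2 + 5)*(-24) = (45/2)*(-24) = -540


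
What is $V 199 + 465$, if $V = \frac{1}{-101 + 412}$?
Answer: $\frac{144814}{311} \approx 465.64$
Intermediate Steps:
$V = \frac{1}{311} \approx 0.0032154$
$V 199 + 465 = \frac{1}{311} \cdot 199 + 465 = \frac{199}{311} + 465 = \frac{144814}{311}$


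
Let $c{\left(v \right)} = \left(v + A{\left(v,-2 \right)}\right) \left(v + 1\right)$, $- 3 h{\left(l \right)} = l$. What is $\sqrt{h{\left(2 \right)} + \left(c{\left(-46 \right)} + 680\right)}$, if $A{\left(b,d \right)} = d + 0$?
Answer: $\frac{\sqrt{25554}}{3} \approx 53.285$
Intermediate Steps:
$A{\left(b,d \right)} = d$
$h{\left(l \right)} = - \frac{l}{3}$
$c{\left(v \right)} = \left(1 + v\right) \left(-2 + v\right)$ ($c{\left(v \right)} = \left(v - 2\right) \left(v + 1\right) = \left(-2 + v\right) \left(1 + v\right) = \left(1 + v\right) \left(-2 + v\right)$)
$\sqrt{h{\left(2 \right)} + \left(c{\left(-46 \right)} + 680\right)} = \sqrt{\left(- \frac{1}{3}\right) 2 + \left(\left(-2 + \left(-46\right)^{2} - -46\right) + 680\right)} = \sqrt{- \frac{2}{3} + \left(\left(-2 + 2116 + 46\right) + 680\right)} = \sqrt{- \frac{2}{3} + \left(2160 + 680\right)} = \sqrt{- \frac{2}{3} + 2840} = \sqrt{\frac{8518}{3}} = \frac{\sqrt{25554}}{3}$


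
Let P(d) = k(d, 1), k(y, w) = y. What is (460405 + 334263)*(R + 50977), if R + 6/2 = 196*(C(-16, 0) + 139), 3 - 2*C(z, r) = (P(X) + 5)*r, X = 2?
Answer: 62390974016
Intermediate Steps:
P(d) = d
C(z, r) = 3/2 - 7*r/2 (C(z, r) = 3/2 - (2 + 5)*r/2 = 3/2 - 7*r/2)
R = 27535 (R = -3 + 196*((3/2 - 7/2*0) + 139) = -3 + 196*((3/2 + 0) + 139) = -3 + 196*(3/2 + 139) = -3 + 196*(281/2) = -3 + 27538 = 27535)
(460405 + 334263)*(R + 50977) = (460405 + 334263)*(27535 + 50977) = 794668*78512 = 62390974016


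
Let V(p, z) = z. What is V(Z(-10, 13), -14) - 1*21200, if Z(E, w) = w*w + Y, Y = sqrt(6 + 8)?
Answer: -21214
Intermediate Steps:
Y = sqrt(14) ≈ 3.7417
Z(E, w) = sqrt(14) + w**2 (Z(E, w) = w*w + sqrt(14) = w**2 + sqrt(14) = sqrt(14) + w**2)
V(Z(-10, 13), -14) - 1*21200 = -14 - 1*21200 = -14 - 21200 = -21214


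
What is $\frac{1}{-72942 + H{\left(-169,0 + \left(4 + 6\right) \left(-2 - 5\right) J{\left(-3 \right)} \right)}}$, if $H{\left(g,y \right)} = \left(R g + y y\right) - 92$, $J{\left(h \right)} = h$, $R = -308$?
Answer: $\frac{1}{23118} \approx 4.3256 \cdot 10^{-5}$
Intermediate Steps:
$H{\left(g,y \right)} = -92 + y^{2} - 308 g$ ($H{\left(g,y \right)} = \left(- 308 g + y y\right) - 92 = \left(- 308 g + y^{2}\right) - 92 = \left(y^{2} - 308 g\right) - 92 = -92 + y^{2} - 308 g$)
$\frac{1}{-72942 + H{\left(-169,0 + \left(4 + 6\right) \left(-2 - 5\right) J{\left(-3 \right)} \right)}} = \frac{1}{-72942 - \left(-51960 - \left(0 + \left(4 + 6\right) \left(-2 - 5\right) \left(-3\right)\right)^{2}\right)} = \frac{1}{-72942 + \left(-92 + \left(0 + 10 \left(-7\right) \left(-3\right)\right)^{2} + 52052\right)} = \frac{1}{-72942 + \left(-92 + \left(0 - -210\right)^{2} + 52052\right)} = \frac{1}{-72942 + \left(-92 + \left(0 + 210\right)^{2} + 52052\right)} = \frac{1}{-72942 + \left(-92 + 210^{2} + 52052\right)} = \frac{1}{-72942 + \left(-92 + 44100 + 52052\right)} = \frac{1}{-72942 + 96060} = \frac{1}{23118}$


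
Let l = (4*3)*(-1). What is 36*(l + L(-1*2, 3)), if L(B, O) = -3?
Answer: -540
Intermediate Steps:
l = -12 (l = 12*(-1) = -12)
36*(l + L(-1*2, 3)) = 36*(-12 - 3) = 36*(-15) = -540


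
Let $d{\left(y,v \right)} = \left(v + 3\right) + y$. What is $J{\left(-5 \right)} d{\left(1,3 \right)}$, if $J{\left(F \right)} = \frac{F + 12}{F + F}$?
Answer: $- \frac{49}{10} \approx -4.9$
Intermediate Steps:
$d{\left(y,v \right)} = 3 + v + y$ ($d{\left(y,v \right)} = \left(3 + v\right) + y = 3 + v + y$)
$J{\left(F \right)} = \frac{12 + F}{2 F}$
$J{\left(-5 \right)} d{\left(1,3 \right)} = \frac{12 - 5}{2 \left(-5\right)} \left(3 + 3 + 1\right) = \frac{1}{2} \left(- \frac{1}{5}\right) 7 \cdot 7 = \left(- \frac{7}{10}\right) 7 = - \frac{49}{10}$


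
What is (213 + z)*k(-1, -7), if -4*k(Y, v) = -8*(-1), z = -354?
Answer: 282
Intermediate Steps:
k(Y, v) = -2 (k(Y, v) = -(-2)*(-1) = -1/4*8 = -2)
(213 + z)*k(-1, -7) = (213 - 354)*(-2) = -141*(-2) = 282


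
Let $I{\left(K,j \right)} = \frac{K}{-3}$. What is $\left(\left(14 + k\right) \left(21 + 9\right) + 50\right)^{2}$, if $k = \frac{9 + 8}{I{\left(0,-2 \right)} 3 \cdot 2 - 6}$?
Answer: $148225$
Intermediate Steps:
$I{\left(K,j \right)} = - \frac{K}{3}$ ($I{\left(K,j \right)} = K \left(- \frac{1}{3}\right) = - \frac{K}{3}$)
$k = - \frac{17}{6}$ ($k = \frac{9 + 8}{\left(- \frac{1}{3}\right) 0 \cdot 3 \cdot 2 - 6} = \frac{17}{0 \cdot 3 \cdot 2 - 6} = \frac{17}{0 \cdot 2 - 6} = \frac{17}{0 - 6} = \frac{17}{-6} = 17 \left(- \frac{1}{6}\right) = - \frac{17}{6} \approx -2.8333$)
$\left(\left(14 + k\right) \left(21 + 9\right) + 50\right)^{2} = \left(\left(14 - \frac{17}{6}\right) \left(21 + 9\right) + 50\right)^{2} = \left(\frac{67}{6} \cdot 30 + 50\right)^{2} = \left(335 + 50\right)^{2} = 385^{2} = 148225$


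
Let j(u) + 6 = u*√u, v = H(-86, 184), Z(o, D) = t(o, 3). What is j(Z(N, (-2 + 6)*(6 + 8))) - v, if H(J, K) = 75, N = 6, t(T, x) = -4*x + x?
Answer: -81 - 27*I ≈ -81.0 - 27.0*I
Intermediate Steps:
t(T, x) = -3*x
Z(o, D) = -9 (Z(o, D) = -3*3 = -9)
v = 75
j(u) = -6 + u^(3/2) (j(u) = -6 + u*√u = -6 + u^(3/2))
j(Z(N, (-2 + 6)*(6 + 8))) - v = (-6 + (-9)^(3/2)) - 1*75 = (-6 - 27*I) - 75 = -81 - 27*I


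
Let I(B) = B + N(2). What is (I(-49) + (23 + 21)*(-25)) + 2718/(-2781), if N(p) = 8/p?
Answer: -354107/309 ≈ -1146.0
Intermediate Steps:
I(B) = 4 + B (I(B) = B + 8/2 = B + 8*(½) = B + 4 = 4 + B)
(I(-49) + (23 + 21)*(-25)) + 2718/(-2781) = ((4 - 49) + (23 + 21)*(-25)) + 2718/(-2781) = (-45 + 44*(-25)) + 2718*(-1/2781) = (-45 - 1100) - 302/309 = -1145 - 302/309 = -354107/309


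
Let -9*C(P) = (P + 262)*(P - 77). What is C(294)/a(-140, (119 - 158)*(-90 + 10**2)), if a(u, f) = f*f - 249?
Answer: -17236/195237 ≈ -0.088282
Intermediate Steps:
a(u, f) = -249 + f**2 (a(u, f) = f**2 - 249 = -249 + f**2)
C(P) = -(-77 + P)*(262 + P)/9 (C(P) = -(P + 262)*(P - 77)/9 = -(262 + P)*(-77 + P)/9 = -(-77 + P)*(262 + P)/9)
C(294)/a(-140, (119 - 158)*(-90 + 10**2)) = (20174/9 - 185/9*294 - 1/9*294**2)/(-249 + ((119 - 158)*(-90 + 10**2))**2) = (20174/9 - 18130/3 - 1/9*86436)/(-249 + (-39*(-90 + 100))**2) = (20174/9 - 18130/3 - 9604)/(-249 + (-39*10)**2) = -120652/(9*(-249 + (-390)**2)) = -120652/(9*(-249 + 152100)) = -120652/9/151851 = -120652/9*1/151851 = -17236/195237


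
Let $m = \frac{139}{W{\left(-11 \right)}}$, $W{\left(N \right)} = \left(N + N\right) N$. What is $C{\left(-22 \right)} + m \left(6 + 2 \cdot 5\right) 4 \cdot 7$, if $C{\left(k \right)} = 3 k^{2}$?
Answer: $\frac{206828}{121} \approx 1709.3$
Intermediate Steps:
$W{\left(N \right)} = 2 N^{2}$ ($W{\left(N \right)} = 2 N N = 2 N^{2}$)
$m = \frac{139}{242}$ ($m = \frac{139}{2 \left(-11\right)^{2}} = \frac{139}{2 \cdot 121} = \frac{139}{242} \approx 0.57438$)
$C{\left(-22 \right)} + m \left(6 + 2 \cdot 5\right) 4 \cdot 7 = 3 \left(-22\right)^{2} + \frac{139 \left(6 + 2 \cdot 5\right) 4 \cdot 7}{242} = 3 \cdot 484 + \frac{139 \left(6 + 10\right) 4 \cdot 7}{242} = 1452 + \frac{139 \cdot 16 \cdot 4 \cdot 7}{242} = 1452 + \frac{139 \cdot 64 \cdot 7}{242} = 1452 + \frac{139}{242} \cdot 448 = 1452 + \frac{31136}{121} = \frac{206828}{121}$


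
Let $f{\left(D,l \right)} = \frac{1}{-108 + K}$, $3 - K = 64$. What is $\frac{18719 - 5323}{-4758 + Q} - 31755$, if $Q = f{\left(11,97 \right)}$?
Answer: $- \frac{25536554689}{804103} \approx -31758.0$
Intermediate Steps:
$K = -61$ ($K = 3 - 64 = -61$)
$f{\left(D,l \right)} = - \frac{1}{169}$ ($f{\left(D,l \right)} = \frac{1}{-108 - 61} = \frac{1}{-169} = - \frac{1}{169}$)
$Q = - \frac{1}{169} \approx -0.0059172$
$\frac{18719 - 5323}{-4758 + Q} - 31755 = \frac{18719 - 5323}{-4758 - \frac{1}{169}} - 31755 = \frac{13396}{- \frac{804103}{169}} - 31755 = 13396 \left(- \frac{169}{804103}\right) - 31755 = - \frac{2263924}{804103} - 31755 = - \frac{25536554689}{804103}$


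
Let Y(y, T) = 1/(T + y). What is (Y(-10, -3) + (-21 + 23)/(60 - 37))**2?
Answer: 9/89401 ≈ 0.00010067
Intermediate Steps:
(Y(-10, -3) + (-21 + 23)/(60 - 37))**2 = (1/(-3 - 10) + (-21 + 23)/(60 - 37))**2 = (1/(-13) + 2/23)**2 = (-1/13 + 2*(1/23))**2 = (-1/13 + 2/23)**2 = (3/299)**2 = 9/89401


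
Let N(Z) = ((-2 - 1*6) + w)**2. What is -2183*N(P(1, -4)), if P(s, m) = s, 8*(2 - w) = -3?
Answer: -4420575/64 ≈ -69072.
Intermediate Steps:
w = 19/8 (w = 2 - 1/8*(-3) = 2 + 3/8 = 19/8 ≈ 2.3750)
N(Z) = 2025/64 (N(Z) = ((-2 - 1*6) + 19/8)**2 = ((-2 - 6) + 19/8)**2 = (-8 + 19/8)**2 = (-45/8)**2 = 2025/64)
-2183*N(P(1, -4)) = -2183*2025/64 = -4420575/64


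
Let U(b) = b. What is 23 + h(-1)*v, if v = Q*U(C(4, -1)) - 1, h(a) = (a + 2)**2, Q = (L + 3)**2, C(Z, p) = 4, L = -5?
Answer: 38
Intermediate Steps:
Q = 4 (Q = (-5 + 3)**2 = (-2)**2 = 4)
h(a) = (2 + a)**2
v = 15 (v = 4*4 - 1 = 16 - 1 = 15)
23 + h(-1)*v = 23 + (2 - 1)**2*15 = 23 + 1**2*15 = 23 + 1*15 = 23 + 15 = 38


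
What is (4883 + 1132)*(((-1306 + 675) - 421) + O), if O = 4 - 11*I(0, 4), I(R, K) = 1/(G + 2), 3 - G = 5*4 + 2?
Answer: -107097075/17 ≈ -6.2998e+6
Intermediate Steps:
G = -19 (G = 3 - (5*4 + 2) = 3 - (20 + 2) = 3 - 1*22 = 3 - 22 = -19)
I(R, K) = -1/17 (I(R, K) = 1/(-19 + 2) = 1/(-17) = -1/17)
O = 79/17 (O = 4 - 11*(-1/17) = 4 + 11/17 = 79/17 ≈ 4.6471)
(4883 + 1132)*(((-1306 + 675) - 421) + O) = (4883 + 1132)*(((-1306 + 675) - 421) + 79/17) = 6015*((-631 - 421) + 79/17) = 6015*(-1052 + 79/17) = 6015*(-17805/17) = -107097075/17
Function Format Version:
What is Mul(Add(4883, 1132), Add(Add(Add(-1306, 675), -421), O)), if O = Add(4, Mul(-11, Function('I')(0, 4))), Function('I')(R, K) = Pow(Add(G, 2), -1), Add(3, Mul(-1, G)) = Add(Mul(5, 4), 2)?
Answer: Rational(-107097075, 17) ≈ -6.2998e+6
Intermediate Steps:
G = -19 (G = Add(3, Mul(-1, Add(Mul(5, 4), 2))) = Add(3, Mul(-1, Add(20, 2))) = Add(3, Mul(-1, 22)) = Add(3, -22) = -19)
Function('I')(R, K) = Rational(-1, 17) (Function('I')(R, K) = Pow(Add(-19, 2), -1) = Pow(-17, -1) = Rational(-1, 17))
O = Rational(79, 17) (O = Add(4, Mul(-11, Rational(-1, 17))) = Add(4, Rational(11, 17)) = Rational(79, 17) ≈ 4.6471)
Mul(Add(4883, 1132), Add(Add(Add(-1306, 675), -421), O)) = Mul(Add(4883, 1132), Add(Add(Add(-1306, 675), -421), Rational(79, 17))) = Mul(6015, Add(Add(-631, -421), Rational(79, 17))) = Mul(6015, Add(-1052, Rational(79, 17))) = Mul(6015, Rational(-17805, 17)) = Rational(-107097075, 17)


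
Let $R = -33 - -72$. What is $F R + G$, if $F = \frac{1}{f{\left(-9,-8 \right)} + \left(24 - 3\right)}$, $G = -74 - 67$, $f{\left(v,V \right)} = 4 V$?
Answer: $- \frac{1590}{11} \approx -144.55$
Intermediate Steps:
$R = 39$ ($R = -33 + 72 = 39$)
$G = -141$ ($G = -74 - 67 = -141$)
$F = - \frac{1}{11}$ ($F = \frac{1}{4 \left(-8\right) + \left(24 - 3\right)} = \frac{1}{-32 + \left(24 - 3\right)} = \frac{1}{-32 + 21} = \frac{1}{-11} = - \frac{1}{11} \approx -0.090909$)
$F R + G = \left(- \frac{1}{11}\right) 39 - 141 = - \frac{39}{11} - 141 = - \frac{1590}{11}$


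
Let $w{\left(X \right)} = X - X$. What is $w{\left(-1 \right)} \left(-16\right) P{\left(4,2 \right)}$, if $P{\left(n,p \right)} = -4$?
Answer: $0$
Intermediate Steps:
$w{\left(X \right)} = 0$
$w{\left(-1 \right)} \left(-16\right) P{\left(4,2 \right)} = 0 \left(-16\right) \left(-4\right) = 0 \left(-4\right) = 0$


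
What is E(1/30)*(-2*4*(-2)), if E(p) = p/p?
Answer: 16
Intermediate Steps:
E(p) = 1
E(1/30)*(-2*4*(-2)) = 1*(-2*4*(-2)) = 1*(-8*(-2)) = 1*16 = 16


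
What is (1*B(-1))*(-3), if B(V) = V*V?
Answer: -3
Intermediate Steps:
B(V) = V**2
(1*B(-1))*(-3) = (1*(-1)**2)*(-3) = (1*1)*(-3) = 1*(-3) = -3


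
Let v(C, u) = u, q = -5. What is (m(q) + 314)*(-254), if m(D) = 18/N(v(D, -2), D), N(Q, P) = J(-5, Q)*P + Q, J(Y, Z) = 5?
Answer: -238760/3 ≈ -79587.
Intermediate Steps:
N(Q, P) = Q + 5*P (N(Q, P) = 5*P + Q = Q + 5*P)
m(D) = 18/(-2 + 5*D)
(m(q) + 314)*(-254) = (18/(-2 + 5*(-5)) + 314)*(-254) = (18/(-2 - 25) + 314)*(-254) = (18/(-27) + 314)*(-254) = (18*(-1/27) + 314)*(-254) = (-2/3 + 314)*(-254) = (940/3)*(-254) = -238760/3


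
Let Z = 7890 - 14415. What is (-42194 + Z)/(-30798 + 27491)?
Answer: 48719/3307 ≈ 14.732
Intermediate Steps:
Z = -6525
(-42194 + Z)/(-30798 + 27491) = (-42194 - 6525)/(-30798 + 27491) = -48719/(-3307) = -48719*(-1/3307) = 48719/3307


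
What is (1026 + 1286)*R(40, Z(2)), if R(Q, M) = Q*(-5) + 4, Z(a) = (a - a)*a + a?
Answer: -453152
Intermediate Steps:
Z(a) = a (Z(a) = 0*a + a = 0 + a = a)
R(Q, M) = 4 - 5*Q (R(Q, M) = -5*Q + 4 = 4 - 5*Q)
(1026 + 1286)*R(40, Z(2)) = (1026 + 1286)*(4 - 5*40) = 2312*(4 - 200) = 2312*(-196) = -453152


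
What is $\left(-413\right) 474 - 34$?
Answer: $-195796$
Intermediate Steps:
$\left(-413\right) 474 - 34 = -195762 + \left(-248 + 214\right) = -195762 - 34 = -195796$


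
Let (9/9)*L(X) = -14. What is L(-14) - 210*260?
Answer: -54614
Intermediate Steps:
L(X) = -14
L(-14) - 210*260 = -14 - 210*260 = -14 - 54600 = -54614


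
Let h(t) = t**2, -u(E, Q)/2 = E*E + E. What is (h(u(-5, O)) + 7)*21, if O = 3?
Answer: 33747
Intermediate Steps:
u(E, Q) = -2*E - 2*E**2 (u(E, Q) = -2*(E*E + E) = -2*(E**2 + E) = -2*(E + E**2) = -2*E - 2*E**2)
(h(u(-5, O)) + 7)*21 = ((-2*(-5)*(1 - 5))**2 + 7)*21 = ((-2*(-5)*(-4))**2 + 7)*21 = ((-40)**2 + 7)*21 = (1600 + 7)*21 = 1607*21 = 33747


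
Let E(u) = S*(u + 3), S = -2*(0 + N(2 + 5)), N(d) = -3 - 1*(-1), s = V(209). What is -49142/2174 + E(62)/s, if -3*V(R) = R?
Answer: -5983199/227183 ≈ -26.336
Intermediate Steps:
V(R) = -R/3
s = -209/3 (s = -1/3*209 = -209/3 ≈ -69.667)
N(d) = -2 (N(d) = -3 + 1 = -2)
S = 4 (S = -2*(0 - 2) = -2*(-2) = 4)
E(u) = 12 + 4*u (E(u) = 4*(u + 3) = 4*(3 + u) = 12 + 4*u)
-49142/2174 + E(62)/s = -49142/2174 + (12 + 4*62)/(-209/3) = -49142*1/2174 + (12 + 248)*(-3/209) = -24571/1087 + 260*(-3/209) = -24571/1087 - 780/209 = -5983199/227183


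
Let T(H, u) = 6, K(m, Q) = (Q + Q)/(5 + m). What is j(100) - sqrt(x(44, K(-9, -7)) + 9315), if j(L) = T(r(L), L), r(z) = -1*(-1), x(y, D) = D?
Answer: 6 - sqrt(37274)/2 ≈ -90.532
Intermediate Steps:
K(m, Q) = 2*Q/(5 + m) (K(m, Q) = (2*Q)/(5 + m) = 2*Q/(5 + m))
r(z) = 1
j(L) = 6
j(100) - sqrt(x(44, K(-9, -7)) + 9315) = 6 - sqrt(2*(-7)/(5 - 9) + 9315) = 6 - sqrt(2*(-7)/(-4) + 9315) = 6 - sqrt(2*(-7)*(-1/4) + 9315) = 6 - sqrt(7/2 + 9315) = 6 - sqrt(18637/2) = 6 - sqrt(37274)/2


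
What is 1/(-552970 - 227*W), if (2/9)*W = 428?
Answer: -1/990172 ≈ -1.0099e-6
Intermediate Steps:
W = 1926 (W = (9/2)*428 = 1926)
1/(-552970 - 227*W) = 1/(-552970 - 227*1926) = 1/(-552970 - 437202) = 1/(-990172) = -1/990172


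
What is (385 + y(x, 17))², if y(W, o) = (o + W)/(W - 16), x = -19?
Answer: 181629529/1225 ≈ 1.4827e+5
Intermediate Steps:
y(W, o) = (W + o)/(-16 + W)
(385 + y(x, 17))² = (385 + (-19 + 17)/(-16 - 19))² = (385 - 2/(-35))² = (385 - 1/35*(-2))² = (385 + 2/35)² = (13477/35)² = 181629529/1225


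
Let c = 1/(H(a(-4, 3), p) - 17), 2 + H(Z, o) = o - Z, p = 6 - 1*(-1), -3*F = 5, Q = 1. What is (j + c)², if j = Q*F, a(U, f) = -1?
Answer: 3364/1089 ≈ 3.0891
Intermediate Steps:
F = -5/3 (F = -⅓*5 = -5/3 ≈ -1.6667)
p = 7 (p = 6 + 1 = 7)
j = -5/3 (j = 1*(-5/3) = -5/3 ≈ -1.6667)
H(Z, o) = -2 + o - Z (H(Z, o) = -2 + (o - Z) = -2 + o - Z)
c = -1/11 (c = 1/((-2 + 7 - 1*(-1)) - 17) = 1/((-2 + 7 + 1) - 17) = 1/(6 - 17) = 1/(-11) = -1/11 ≈ -0.090909)
(j + c)² = (-5/3 - 1/11)² = (-58/33)² = 3364/1089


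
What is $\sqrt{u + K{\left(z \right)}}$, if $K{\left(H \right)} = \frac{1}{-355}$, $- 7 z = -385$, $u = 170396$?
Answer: $\frac{\sqrt{21474155545}}{355} \approx 412.79$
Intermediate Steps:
$z = 55$ ($z = \left(- \frac{1}{7}\right) \left(-385\right) = 55$)
$K{\left(H \right)} = - \frac{1}{355}$
$\sqrt{u + K{\left(z \right)}} = \sqrt{170396 - \frac{1}{355}} = \sqrt{\frac{60490579}{355}} = \frac{\sqrt{21474155545}}{355}$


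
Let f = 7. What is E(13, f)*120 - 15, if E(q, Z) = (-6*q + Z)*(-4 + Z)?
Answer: -25575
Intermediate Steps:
E(q, Z) = (-4 + Z)*(Z - 6*q) (E(q, Z) = (Z - 6*q)*(-4 + Z) = (-4 + Z)*(Z - 6*q))
E(13, f)*120 - 15 = (7² - 4*7 + 24*13 - 6*7*13)*120 - 15 = (49 - 28 + 312 - 546)*120 - 15 = -213*120 - 15 = -25560 - 15 = -25575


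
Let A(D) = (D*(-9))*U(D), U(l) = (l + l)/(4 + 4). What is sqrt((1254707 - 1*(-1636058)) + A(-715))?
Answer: sqrt(6962035)/2 ≈ 1319.3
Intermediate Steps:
U(l) = l/4 (U(l) = (2*l)/8 = (2*l)*(1/8) = l/4)
A(D) = -9*D**2/4 (A(D) = (D*(-9))*(D/4) = (-9*D)*(D/4) = -9*D**2/4)
sqrt((1254707 - 1*(-1636058)) + A(-715)) = sqrt((1254707 - 1*(-1636058)) - 9/4*(-715)**2) = sqrt((1254707 + 1636058) - 9/4*511225) = sqrt(2890765 - 4601025/4) = sqrt(6962035/4) = sqrt(6962035)/2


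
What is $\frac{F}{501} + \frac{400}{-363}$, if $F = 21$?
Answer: $- \frac{64259}{60621} \approx -1.06$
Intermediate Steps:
$\frac{F}{501} + \frac{400}{-363} = \frac{21}{501} + \frac{400}{-363} = 21 \cdot \frac{1}{501} + 400 \left(- \frac{1}{363}\right) = \frac{7}{167} - \frac{400}{363} = - \frac{64259}{60621}$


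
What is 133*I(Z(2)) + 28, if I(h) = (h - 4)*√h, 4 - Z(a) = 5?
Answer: 28 - 665*I ≈ 28.0 - 665.0*I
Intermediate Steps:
Z(a) = -1 (Z(a) = 4 - 1*5 = 4 - 5 = -1)
I(h) = √h*(-4 + h) (I(h) = (-4 + h)*√h = √h*(-4 + h))
133*I(Z(2)) + 28 = 133*(√(-1)*(-4 - 1)) + 28 = 133*(I*(-5)) + 28 = 133*(-5*I) + 28 = -665*I + 28 = 28 - 665*I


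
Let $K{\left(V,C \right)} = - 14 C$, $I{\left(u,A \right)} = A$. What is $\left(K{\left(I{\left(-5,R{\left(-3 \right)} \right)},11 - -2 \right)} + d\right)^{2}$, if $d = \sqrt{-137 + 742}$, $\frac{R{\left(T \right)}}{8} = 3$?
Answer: $33729 - 4004 \sqrt{5} \approx 24776.0$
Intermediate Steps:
$R{\left(T \right)} = 24$ ($R{\left(T \right)} = 8 \cdot 3 = 24$)
$d = 11 \sqrt{5}$ ($d = \sqrt{605} = 11 \sqrt{5} \approx 24.597$)
$\left(K{\left(I{\left(-5,R{\left(-3 \right)} \right)},11 - -2 \right)} + d\right)^{2} = \left(- 14 \left(11 - -2\right) + 11 \sqrt{5}\right)^{2} = \left(- 14 \left(11 + 2\right) + 11 \sqrt{5}\right)^{2} = \left(\left(-14\right) 13 + 11 \sqrt{5}\right)^{2} = \left(-182 + 11 \sqrt{5}\right)^{2}$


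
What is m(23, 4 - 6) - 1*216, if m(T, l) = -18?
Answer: -234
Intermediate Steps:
m(23, 4 - 6) - 1*216 = -18 - 1*216 = -18 - 216 = -234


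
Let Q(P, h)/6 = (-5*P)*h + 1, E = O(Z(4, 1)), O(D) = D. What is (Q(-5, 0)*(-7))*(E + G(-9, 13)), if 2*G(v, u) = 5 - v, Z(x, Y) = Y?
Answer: -336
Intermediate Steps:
G(v, u) = 5/2 - v/2 (G(v, u) = (5 - v)/2 = 5/2 - v/2)
E = 1
Q(P, h) = 6 - 30*P*h (Q(P, h) = 6*((-5*P)*h + 1) = 6*(-5*P*h + 1) = 6*(1 - 5*P*h) = 6 - 30*P*h)
(Q(-5, 0)*(-7))*(E + G(-9, 13)) = ((6 - 30*(-5)*0)*(-7))*(1 + (5/2 - ½*(-9))) = ((6 + 0)*(-7))*(1 + (5/2 + 9/2)) = (6*(-7))*(1 + 7) = -42*8 = -336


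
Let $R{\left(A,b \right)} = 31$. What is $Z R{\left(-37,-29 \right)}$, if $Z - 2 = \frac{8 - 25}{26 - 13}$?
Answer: $\frac{279}{13} \approx 21.462$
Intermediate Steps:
$Z = \frac{9}{13}$ ($Z = 2 + \frac{8 - 25}{26 - 13} = 2 - \frac{17}{26 + \left(-16 + 3\right)} = 2 - \frac{17}{26 - 13} = 2 - \frac{17}{13} = \frac{9}{13} \approx 0.69231$)
$Z R{\left(-37,-29 \right)} = \frac{9}{13} \cdot 31 = \frac{279}{13}$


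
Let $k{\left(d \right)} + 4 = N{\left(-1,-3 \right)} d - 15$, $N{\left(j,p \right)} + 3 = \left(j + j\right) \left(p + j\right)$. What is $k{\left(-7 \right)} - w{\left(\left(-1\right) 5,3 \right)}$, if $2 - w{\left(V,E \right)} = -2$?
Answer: $-58$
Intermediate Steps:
$N{\left(j,p \right)} = -3 + 2 j \left(j + p\right)$ ($N{\left(j,p \right)} = -3 + \left(j + j\right) \left(p + j\right) = -3 + 2 j \left(j + p\right)$)
$w{\left(V,E \right)} = 4$ ($w{\left(V,E \right)} = 2 - -2 = 2 + 2 = 4$)
$k{\left(d \right)} = -19 + 5 d$ ($k{\left(d \right)} = -4 + \left(\left(-3 + 2 \left(-1\right)^{2} + 2 \left(-1\right) \left(-3\right)\right) d - 15\right) = -4 + \left(\left(-3 + 2 \cdot 1 + 6\right) d - 15\right) = -4 + \left(\left(-3 + 2 + 6\right) d - 15\right) = -4 + \left(5 d - 15\right) = -4 + \left(-15 + 5 d\right) = -19 + 5 d$)
$k{\left(-7 \right)} - w{\left(\left(-1\right) 5,3 \right)} = \left(-19 + 5 \left(-7\right)\right) - 4 = \left(-19 - 35\right) - 4 = -54 - 4 = -58$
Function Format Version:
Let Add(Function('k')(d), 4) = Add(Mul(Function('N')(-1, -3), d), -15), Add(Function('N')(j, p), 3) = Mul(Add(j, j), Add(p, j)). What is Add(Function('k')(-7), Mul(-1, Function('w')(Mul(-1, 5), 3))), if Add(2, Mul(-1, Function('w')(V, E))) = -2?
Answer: -58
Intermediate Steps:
Function('N')(j, p) = Add(-3, Mul(2, j, Add(j, p))) (Function('N')(j, p) = Add(-3, Mul(Add(j, j), Add(p, j))) = Add(-3, Mul(Mul(2, j), Add(j, p))) = Add(-3, Mul(2, j, Add(j, p))))
Function('w')(V, E) = 4 (Function('w')(V, E) = Add(2, Mul(-1, -2)) = Add(2, 2) = 4)
Function('k')(d) = Add(-19, Mul(5, d)) (Function('k')(d) = Add(-4, Add(Mul(Add(-3, Mul(2, Pow(-1, 2)), Mul(2, -1, -3)), d), -15)) = Add(-4, Add(Mul(Add(-3, Mul(2, 1), 6), d), -15)) = Add(-4, Add(Mul(Add(-3, 2, 6), d), -15)) = Add(-4, Add(Mul(5, d), -15)) = Add(-4, Add(-15, Mul(5, d))) = Add(-19, Mul(5, d)))
Add(Function('k')(-7), Mul(-1, Function('w')(Mul(-1, 5), 3))) = Add(Add(-19, Mul(5, -7)), Mul(-1, 4)) = Add(Add(-19, -35), -4) = Add(-54, -4) = -58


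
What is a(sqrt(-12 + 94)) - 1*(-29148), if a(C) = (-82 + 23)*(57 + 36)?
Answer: 23661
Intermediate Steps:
a(C) = -5487 (a(C) = -59*93 = -5487)
a(sqrt(-12 + 94)) - 1*(-29148) = -5487 - 1*(-29148) = -5487 + 29148 = 23661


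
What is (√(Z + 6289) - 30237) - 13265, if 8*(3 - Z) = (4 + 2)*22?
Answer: -43502 + √25102/2 ≈ -43423.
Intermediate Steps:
Z = -27/2 (Z = 3 - (4 + 2)*22/8 = 3 - 3*22/4 = 3 - ⅛*132 = 3 - 33/2 = -27/2 ≈ -13.500)
(√(Z + 6289) - 30237) - 13265 = (√(-27/2 + 6289) - 30237) - 13265 = (√(12551/2) - 30237) - 13265 = (√25102/2 - 30237) - 13265 = (-30237 + √25102/2) - 13265 = -43502 + √25102/2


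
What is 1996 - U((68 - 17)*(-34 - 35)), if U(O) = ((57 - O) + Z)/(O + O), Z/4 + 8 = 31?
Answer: 7025758/3519 ≈ 1996.5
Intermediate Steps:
Z = 92 (Z = -32 + 4*31 = -32 + 124 = 92)
U(O) = (149 - O)/(2*O) (U(O) = ((57 - O) + 92)/(O + O) = (149 - O)/((2*O)) = (149 - O)*(1/(2*O)) = (149 - O)/(2*O))
1996 - U((68 - 17)*(-34 - 35)) = 1996 - (149 - (68 - 17)*(-34 - 35))/(2*((68 - 17)*(-34 - 35))) = 1996 - (149 - 51*(-69))/(2*(51*(-69))) = 1996 - (149 - 1*(-3519))/(2*(-3519)) = 1996 - (-1)*(149 + 3519)/(2*3519) = 1996 - (-1)*3668/(2*3519) = 1996 - 1*(-1834/3519) = 1996 + 1834/3519 = 7025758/3519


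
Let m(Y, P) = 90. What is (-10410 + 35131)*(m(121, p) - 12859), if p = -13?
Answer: -315662449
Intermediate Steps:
(-10410 + 35131)*(m(121, p) - 12859) = (-10410 + 35131)*(90 - 12859) = 24721*(-12769) = -315662449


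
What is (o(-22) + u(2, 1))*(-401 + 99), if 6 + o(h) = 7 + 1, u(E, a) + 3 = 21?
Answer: -6040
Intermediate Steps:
u(E, a) = 18 (u(E, a) = -3 + 21 = 18)
o(h) = 2 (o(h) = -6 + (7 + 1) = -6 + 8 = 2)
(o(-22) + u(2, 1))*(-401 + 99) = (2 + 18)*(-401 + 99) = 20*(-302) = -6040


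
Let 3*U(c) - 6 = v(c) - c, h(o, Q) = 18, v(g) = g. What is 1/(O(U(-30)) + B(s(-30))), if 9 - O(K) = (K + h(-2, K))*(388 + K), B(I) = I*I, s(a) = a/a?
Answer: -1/7790 ≈ -0.00012837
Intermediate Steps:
s(a) = 1
U(c) = 2 (U(c) = 2 + (c - c)/3 = 2 + (⅓)*0 = 2 + 0 = 2)
B(I) = I²
O(K) = 9 - (18 + K)*(388 + K) (O(K) = 9 - (K + 18)*(388 + K) = 9 - (18 + K)*(388 + K))
1/(O(U(-30)) + B(s(-30))) = 1/((-6975 - 1*2² - 406*2) + 1²) = 1/((-6975 - 1*4 - 812) + 1) = 1/((-6975 - 4 - 812) + 1) = 1/(-7791 + 1) = 1/(-7790) = -1/7790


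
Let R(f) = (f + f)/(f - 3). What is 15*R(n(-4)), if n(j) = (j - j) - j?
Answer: 120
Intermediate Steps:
n(j) = -j (n(j) = 0 - j = -j)
R(f) = 2*f/(-3 + f) (R(f) = (2*f)/(-3 + f) = 2*f/(-3 + f))
15*R(n(-4)) = 15*(2*(-1*(-4))/(-3 - 1*(-4))) = 15*(2*4/(-3 + 4)) = 15*(2*4/1) = 15*(2*4*1) = 15*8 = 120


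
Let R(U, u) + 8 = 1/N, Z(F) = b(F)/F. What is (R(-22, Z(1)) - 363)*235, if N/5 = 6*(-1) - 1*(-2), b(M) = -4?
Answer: -348787/4 ≈ -87197.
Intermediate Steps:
N = -20 (N = 5*(6*(-1) - 1*(-2)) = 5*(-6 + 2) = 5*(-4) = -20)
Z(F) = -4/F
R(U, u) = -161/20 (R(U, u) = -8 + 1/(-20) = -8 - 1/20 = -161/20)
(R(-22, Z(1)) - 363)*235 = (-161/20 - 363)*235 = -7421/20*235 = -348787/4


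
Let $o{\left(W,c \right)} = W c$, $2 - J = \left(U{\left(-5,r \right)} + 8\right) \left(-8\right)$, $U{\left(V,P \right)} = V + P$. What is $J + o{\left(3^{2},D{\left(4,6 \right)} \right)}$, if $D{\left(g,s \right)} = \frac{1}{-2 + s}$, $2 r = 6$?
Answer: $\frac{209}{4} \approx 52.25$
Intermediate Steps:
$r = 3$ ($r = \frac{1}{2} \cdot 6 = 3$)
$U{\left(V,P \right)} = P + V$
$J = 50$ ($J = 2 - \left(\left(3 - 5\right) + 8\right) \left(-8\right) = 2 - \left(-2 + 8\right) \left(-8\right) = 2 - 6 \left(-8\right) = 2 - -48 = 2 + 48 = 50$)
$J + o{\left(3^{2},D{\left(4,6 \right)} \right)} = 50 + \frac{3^{2}}{-2 + 6} = 50 + \frac{9}{4} = \frac{209}{4}$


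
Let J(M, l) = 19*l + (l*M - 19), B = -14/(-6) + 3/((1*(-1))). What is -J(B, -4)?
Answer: 277/3 ≈ 92.333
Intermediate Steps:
B = -⅔ (B = -14*(-⅙) + 3/(-1) = 7/3 + 3*(-1) = 7/3 - 3 = -⅔ ≈ -0.66667)
J(M, l) = -19 + 19*l + M*l (J(M, l) = 19*l + (M*l - 19) = 19*l + (-19 + M*l) = -19 + 19*l + M*l)
-J(B, -4) = -(-19 + 19*(-4) - ⅔*(-4)) = -(-19 - 76 + 8/3) = -1*(-277/3) = 277/3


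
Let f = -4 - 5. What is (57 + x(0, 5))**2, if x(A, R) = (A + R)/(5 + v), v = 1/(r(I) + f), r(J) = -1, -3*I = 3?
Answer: 8082649/2401 ≈ 3366.4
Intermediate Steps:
I = -1 (I = -1/3*3 = -1)
f = -9
v = -1/10 (v = 1/(-1 - 9) = 1/(-10) = -1/10 ≈ -0.10000)
x(A, R) = 10*A/49 + 10*R/49 (x(A, R) = (A + R)/(5 - 1/10) = (A + R)/(49/10) = (A + R)*(10/49) = 10*A/49 + 10*R/49)
(57 + x(0, 5))**2 = (57 + ((10/49)*0 + (10/49)*5))**2 = (57 + (0 + 50/49))**2 = (57 + 50/49)**2 = (2843/49)**2 = 8082649/2401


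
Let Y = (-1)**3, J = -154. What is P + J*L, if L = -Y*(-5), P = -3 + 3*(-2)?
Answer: 761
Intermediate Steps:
Y = -1
P = -9 (P = -3 - 6 = -9)
L = -5 (L = -1*(-1)*(-5) = 1*(-5) = -5)
P + J*L = -9 - 154*(-5) = -9 + 770 = 761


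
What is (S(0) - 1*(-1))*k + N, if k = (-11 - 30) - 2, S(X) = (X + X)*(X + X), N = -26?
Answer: -69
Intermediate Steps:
S(X) = 4*X**2 (S(X) = (2*X)*(2*X) = 4*X**2)
k = -43 (k = -41 - 2 = -43)
(S(0) - 1*(-1))*k + N = (4*0**2 - 1*(-1))*(-43) - 26 = (4*0 + 1)*(-43) - 26 = (0 + 1)*(-43) - 26 = 1*(-43) - 26 = -43 - 26 = -69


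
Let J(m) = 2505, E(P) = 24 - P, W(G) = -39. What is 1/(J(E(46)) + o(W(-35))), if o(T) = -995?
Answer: 1/1510 ≈ 0.00066225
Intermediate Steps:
1/(J(E(46)) + o(W(-35))) = 1/(2505 - 995) = 1/1510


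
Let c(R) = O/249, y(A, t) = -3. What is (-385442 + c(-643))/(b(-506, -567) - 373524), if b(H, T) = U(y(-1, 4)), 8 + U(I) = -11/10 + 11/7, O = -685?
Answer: 6718302010/6510654543 ≈ 1.0319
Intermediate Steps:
U(I) = -527/70 (U(I) = -8 + (-11/10 + 11/7) = -8 + 33/70 = -527/70)
c(R) = -685/249
b(H, T) = -527/70
(-385442 + c(-643))/(b(-506, -567) - 373524) = (-385442 - 685/249)/(-527/70 - 373524) = -95975743/(249*(-26147207/70)) = -95975743/249*(-70/26147207) = 6718302010/6510654543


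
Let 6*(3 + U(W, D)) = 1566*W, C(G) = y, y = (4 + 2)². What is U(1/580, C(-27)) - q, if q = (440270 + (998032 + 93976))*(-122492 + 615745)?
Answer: -15116014406731/20 ≈ -7.5580e+11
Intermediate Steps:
y = 36 (y = 6² = 36)
C(G) = 36
q = 755800720334 (q = (440270 + 1092008)*493253 = 1532278*493253 = 755800720334)
U(W, D) = -3 + 261*W (U(W, D) = -3 + (1566*W)/6 = -3 + 261*W)
U(1/580, C(-27)) - q = (-3 + 261/580) - 1*755800720334 = (-3 + 261*(1/580)) - 755800720334 = (-3 + 9/20) - 755800720334 = -51/20 - 755800720334 = -15116014406731/20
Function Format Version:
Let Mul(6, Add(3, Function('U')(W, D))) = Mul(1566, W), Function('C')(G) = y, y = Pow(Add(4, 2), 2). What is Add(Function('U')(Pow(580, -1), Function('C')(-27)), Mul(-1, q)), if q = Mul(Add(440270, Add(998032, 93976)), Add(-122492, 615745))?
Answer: Rational(-15116014406731, 20) ≈ -7.5580e+11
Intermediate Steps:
y = 36 (y = Pow(6, 2) = 36)
Function('C')(G) = 36
q = 755800720334 (q = Mul(Add(440270, 1092008), 493253) = Mul(1532278, 493253) = 755800720334)
Function('U')(W, D) = Add(-3, Mul(261, W)) (Function('U')(W, D) = Add(-3, Mul(Rational(1, 6), Mul(1566, W))) = Add(-3, Mul(261, W)))
Add(Function('U')(Pow(580, -1), Function('C')(-27)), Mul(-1, q)) = Add(Add(-3, Mul(261, Pow(580, -1))), Mul(-1, 755800720334)) = Add(Add(-3, Mul(261, Rational(1, 580))), -755800720334) = Add(Add(-3, Rational(9, 20)), -755800720334) = Add(Rational(-51, 20), -755800720334) = Rational(-15116014406731, 20)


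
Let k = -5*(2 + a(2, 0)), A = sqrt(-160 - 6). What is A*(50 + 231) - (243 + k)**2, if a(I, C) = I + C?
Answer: -49729 + 281*I*sqrt(166) ≈ -49729.0 + 3620.4*I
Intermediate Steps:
A = I*sqrt(166) (A = sqrt(-166) = I*sqrt(166) ≈ 12.884*I)
a(I, C) = C + I
k = -20 (k = -5*(2 + (0 + 2)) = -5*(2 + 2) = -5*4 = -20)
A*(50 + 231) - (243 + k)**2 = (I*sqrt(166))*(50 + 231) - (243 - 20)**2 = (I*sqrt(166))*281 - 1*223**2 = 281*I*sqrt(166) - 1*49729 = 281*I*sqrt(166) - 49729 = -49729 + 281*I*sqrt(166)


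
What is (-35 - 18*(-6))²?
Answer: 5329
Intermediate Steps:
(-35 - 18*(-6))² = (-35 + 108)² = 73² = 5329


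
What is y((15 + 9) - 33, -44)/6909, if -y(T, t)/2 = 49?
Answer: -2/141 ≈ -0.014184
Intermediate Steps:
y(T, t) = -98 (y(T, t) = -2*49 = -98)
y((15 + 9) - 33, -44)/6909 = -98/6909 = -98*1/6909 = -2/141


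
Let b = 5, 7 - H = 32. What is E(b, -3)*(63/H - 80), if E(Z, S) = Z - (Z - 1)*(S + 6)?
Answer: 14441/25 ≈ 577.64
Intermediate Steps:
H = -25 (H = 7 - 1*32 = 7 - 32 = -25)
E(Z, S) = Z - (-1 + Z)*(6 + S)
E(b, -3)*(63/H - 80) = (6 - 3 - 5*5 - 1*(-3)*5)*(63/(-25) - 80) = (6 - 3 - 25 + 15)*(63*(-1/25) - 80) = -7*(-63/25 - 80) = -7*(-2063/25) = 14441/25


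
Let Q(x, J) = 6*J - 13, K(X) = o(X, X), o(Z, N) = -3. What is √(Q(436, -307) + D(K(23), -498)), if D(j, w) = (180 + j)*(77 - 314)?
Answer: 2*I*√10951 ≈ 209.29*I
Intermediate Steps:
K(X) = -3
D(j, w) = -42660 - 237*j (D(j, w) = (180 + j)*(-237) = -42660 - 237*j)
Q(x, J) = -13 + 6*J
√(Q(436, -307) + D(K(23), -498)) = √((-13 + 6*(-307)) + (-42660 - 237*(-3))) = √((-13 - 1842) + (-42660 + 711)) = √(-1855 - 41949) = √(-43804) = 2*I*√10951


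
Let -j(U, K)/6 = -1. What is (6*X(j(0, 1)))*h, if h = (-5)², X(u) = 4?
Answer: 600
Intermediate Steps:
j(U, K) = 6 (j(U, K) = -6*(-1) = 6)
h = 25
(6*X(j(0, 1)))*h = (6*4)*25 = 24*25 = 600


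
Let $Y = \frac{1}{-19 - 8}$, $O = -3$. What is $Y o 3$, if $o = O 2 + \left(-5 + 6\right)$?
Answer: $\frac{5}{9} \approx 0.55556$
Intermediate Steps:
$Y = - \frac{1}{27}$ ($Y = \frac{1}{-27} = - \frac{1}{27} \approx -0.037037$)
$o = -5$ ($o = \left(-3\right) 2 + \left(-5 + 6\right) = -6 + 1 = -5$)
$Y o 3 = \left(- \frac{1}{27}\right) \left(-5\right) 3 = \frac{5}{27} \cdot 3 = \frac{5}{9}$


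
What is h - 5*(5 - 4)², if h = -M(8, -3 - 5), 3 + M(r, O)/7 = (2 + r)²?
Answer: -684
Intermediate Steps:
M(r, O) = -21 + 7*(2 + r)²
h = -679 (h = -(-21 + 7*(2 + 8)²) = -(-21 + 7*10²) = -(-21 + 7*100) = -(-21 + 700) = -1*679 = -679)
h - 5*(5 - 4)² = -679 - 5*(5 - 4)² = -679 - 5*1² = -679 - 5*1 = -679 - 5 = -684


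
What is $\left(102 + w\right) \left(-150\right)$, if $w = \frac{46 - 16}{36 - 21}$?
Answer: $-15600$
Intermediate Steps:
$w = 2$ ($w = \frac{30}{15} = 30 \cdot \frac{1}{15} = 2$)
$\left(102 + w\right) \left(-150\right) = \left(102 + 2\right) \left(-150\right) = 104 \left(-150\right) = -15600$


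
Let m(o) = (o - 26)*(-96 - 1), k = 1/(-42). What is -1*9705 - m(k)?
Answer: -513631/42 ≈ -12229.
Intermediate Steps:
k = -1/42 ≈ -0.023810
m(o) = 2522 - 97*o (m(o) = (-26 + o)*(-97) = 2522 - 97*o)
-1*9705 - m(k) = -1*9705 - (2522 - 97*(-1/42)) = -9705 - (2522 + 97/42) = -9705 - 1*106021/42 = -9705 - 106021/42 = -513631/42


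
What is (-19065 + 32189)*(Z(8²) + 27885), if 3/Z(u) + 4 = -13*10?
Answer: 24519483894/67 ≈ 3.6596e+8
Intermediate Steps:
Z(u) = -3/134 (Z(u) = 3/(-4 - 13*10) = 3/(-4 - 130) = 3/(-134) = 3*(-1/134) = -3/134)
(-19065 + 32189)*(Z(8²) + 27885) = (-19065 + 32189)*(-3/134 + 27885) = 13124*(3736587/134) = 24519483894/67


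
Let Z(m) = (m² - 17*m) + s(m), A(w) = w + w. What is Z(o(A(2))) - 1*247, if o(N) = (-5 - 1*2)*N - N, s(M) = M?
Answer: 1289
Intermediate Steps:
A(w) = 2*w
o(N) = -8*N (o(N) = (-5 - 2)*N - N = -7*N - N = -8*N)
Z(m) = m² - 16*m (Z(m) = (m² - 17*m) + m = m² - 16*m)
Z(o(A(2))) - 1*247 = (-16*2)*(-16 - 16*2) - 1*247 = (-8*4)*(-16 - 8*4) - 247 = -32*(-16 - 32) - 247 = -32*(-48) - 247 = 1536 - 247 = 1289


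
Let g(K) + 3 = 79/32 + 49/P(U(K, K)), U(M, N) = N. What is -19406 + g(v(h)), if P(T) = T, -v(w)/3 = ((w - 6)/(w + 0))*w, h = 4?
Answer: -1862243/96 ≈ -19398.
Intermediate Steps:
v(w) = 18 - 3*w (v(w) = -3*(w - 6)/(w + 0)*w = -3*(-6 + w)/w*w = -3*(-6 + w) = 18 - 3*w)
g(K) = -17/32 + 49/K (g(K) = -3 + (79/32 + 49/K) = -17/32 + 49/K)
-19406 + g(v(h)) = -19406 + (-17/32 + 49/(18 - 3*4)) = -19406 + (-17/32 + 49/(18 - 12)) = -19406 + (-17/32 + 49/6) = -19406 + 733/96 = -1862243/96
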